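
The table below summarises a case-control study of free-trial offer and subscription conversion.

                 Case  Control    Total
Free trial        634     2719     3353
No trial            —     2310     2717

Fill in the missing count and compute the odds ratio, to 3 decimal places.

The missing cell is in the unexposed row: 2717 − 2310 = 407.
So a = 634, b = 2719, c = 407, d = 2310.
OR = (a·d)/(b·c) = (634 × 2310) / (2719 × 407) = 1464540 / 1106633 = 1.32342

1.323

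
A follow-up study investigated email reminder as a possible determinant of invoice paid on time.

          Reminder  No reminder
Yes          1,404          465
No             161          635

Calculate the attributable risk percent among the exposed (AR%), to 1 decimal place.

Reading the table with exposure as columns: a = 1404 (Reminder, case), b = 161 (Reminder, non-case), c = 465 (No reminder, case), d = 635.
Risk in exposed = 1404/1565 = 0.89712; risk in unexposed = 465/1100 = 0.42273.
RR = 0.89712/0.42273 = 2.12223
AR% = (RR − 1)/RR × 100 = (2.12223 − 1)/2.12223 × 100 = 52.8798%

52.9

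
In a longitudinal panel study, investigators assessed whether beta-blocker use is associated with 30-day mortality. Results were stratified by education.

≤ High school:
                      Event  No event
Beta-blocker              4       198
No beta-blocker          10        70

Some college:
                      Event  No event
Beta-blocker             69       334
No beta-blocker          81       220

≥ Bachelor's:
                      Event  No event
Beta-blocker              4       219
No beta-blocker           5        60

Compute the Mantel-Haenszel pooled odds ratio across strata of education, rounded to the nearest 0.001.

0.475

OR_MH = Σ(aᵢdᵢ/nᵢ) / Σ(bᵢcᵢ/nᵢ), where nᵢ is the stratum total.
Stratum 1 (≤ High school): n = 282; a·d/n = 4·70/282 = 0.9929; b·c/n = 198·10/282 = 7.0213
Stratum 2 (Some college): n = 704; a·d/n = 69·220/704 = 21.5625; b·c/n = 334·81/704 = 38.4290
Stratum 3 (≥ Bachelor's): n = 288; a·d/n = 4·60/288 = 0.8333; b·c/n = 219·5/288 = 3.8021
OR_MH = (0.9929 + 21.5625 + 0.8333) / (7.0213 + 38.4290 + 3.8021) = 23.3887 / 49.2523 = 0.47488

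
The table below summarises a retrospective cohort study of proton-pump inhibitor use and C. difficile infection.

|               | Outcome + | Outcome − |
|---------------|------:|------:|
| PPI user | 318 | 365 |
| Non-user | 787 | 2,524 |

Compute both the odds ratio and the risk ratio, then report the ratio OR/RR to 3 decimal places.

Cells: a = 318, b = 365, c = 787, d = 2524.
OR = (318·2524)/(365·787) = 802632/287255 = 2.79414
Risk in exposed = 318/683 = 0.46559; risk in unexposed = 787/3311 = 0.23769; RR = 1.95880
OR/RR = 2.79414 / 1.95880 = 1.42645
The outcome is not rare, so the OR lies further from 1 than the RR.

1.426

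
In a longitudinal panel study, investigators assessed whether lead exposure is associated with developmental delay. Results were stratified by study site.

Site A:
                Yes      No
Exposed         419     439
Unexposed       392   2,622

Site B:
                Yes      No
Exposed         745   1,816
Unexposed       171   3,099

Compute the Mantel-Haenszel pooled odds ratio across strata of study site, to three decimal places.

OR_MH = Σ(aᵢdᵢ/nᵢ) / Σ(bᵢcᵢ/nᵢ), where nᵢ is the stratum total.
Stratum 1 (Site A): n = 3872; a·d/n = 419·2622/3872 = 283.7340; b·c/n = 439·392/3872 = 44.4442
Stratum 2 (Site B): n = 5831; a·d/n = 745·3099/5831 = 395.9449; b·c/n = 1816·171/5831 = 53.2560
OR_MH = (283.7340 + 395.9449) / (44.4442 + 53.2560) = 679.6789 / 97.7003 = 6.95678

6.957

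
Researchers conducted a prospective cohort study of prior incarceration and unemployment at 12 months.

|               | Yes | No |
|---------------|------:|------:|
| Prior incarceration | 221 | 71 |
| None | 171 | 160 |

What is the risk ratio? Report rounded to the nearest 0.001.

Cells: a = 221, b = 71, c = 171, d = 160.
Risk in exposed = 221/292 = 0.75685; risk in unexposed = 171/331 = 0.51662.
RR = 0.75685 / 0.51662 = 1.46501
The risk among the exposed is 1.47 times that among the unexposed.

1.465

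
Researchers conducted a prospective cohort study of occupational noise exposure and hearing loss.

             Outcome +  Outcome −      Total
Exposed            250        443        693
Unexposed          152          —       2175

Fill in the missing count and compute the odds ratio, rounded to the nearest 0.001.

The missing cell is in the unexposed row: 2175 − 152 = 2023.
So a = 250, b = 443, c = 152, d = 2023.
OR = (a·d)/(b·c) = (250 × 2023) / (443 × 152) = 505750 / 67336 = 7.51084

7.511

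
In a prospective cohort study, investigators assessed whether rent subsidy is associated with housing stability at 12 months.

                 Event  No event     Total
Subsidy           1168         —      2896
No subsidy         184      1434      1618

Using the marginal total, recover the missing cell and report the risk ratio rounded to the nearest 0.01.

The missing cell is in the exposed row: 2896 − 1168 = 1728.
So a = 1168, b = 1728, c = 184, d = 1434.
RR = [a/(a+b)] / [c/(c+d)] = (1168/2896) / (184/1618) = 0.40331/0.11372 = 3.54654

3.55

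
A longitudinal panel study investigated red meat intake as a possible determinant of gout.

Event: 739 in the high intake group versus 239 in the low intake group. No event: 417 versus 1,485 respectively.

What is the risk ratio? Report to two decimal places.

4.61

From the description: a = 739, b = 417, c = 239, d = 1485.
Risk in exposed = 739/1156 = 0.63927; risk in unexposed = 239/1724 = 0.13863.
RR = 0.63927 / 0.13863 = 4.61133
The risk among the exposed is 4.61 times that among the unexposed.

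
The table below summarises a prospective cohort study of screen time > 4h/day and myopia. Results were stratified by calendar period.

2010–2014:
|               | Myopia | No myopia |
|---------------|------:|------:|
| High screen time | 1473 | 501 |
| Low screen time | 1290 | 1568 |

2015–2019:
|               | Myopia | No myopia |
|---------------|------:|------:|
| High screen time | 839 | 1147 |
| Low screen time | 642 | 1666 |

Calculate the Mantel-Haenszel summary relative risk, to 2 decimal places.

RR_MH = Σ(aᵢ·n₀ᵢ/nᵢ) / Σ(cᵢ·n₁ᵢ/nᵢ), with n₁ᵢ = aᵢ+bᵢ (exposed), n₀ᵢ = cᵢ+dᵢ (unexposed), nᵢ = n₁ᵢ+n₀ᵢ.
Stratum 1 (2010–2014): n₁ = 1974, n₀ = 2858, n = 4832; a·n₀/n = 1473·2858/4832 = 871.2405; c·n₁/n = 1290·1974/4832 = 526.9992
Stratum 2 (2015–2019): n₁ = 1986, n₀ = 2308, n = 4294; a·n₀/n = 839·2308/4294 = 450.9576; c·n₁/n = 642·1986/4294 = 296.9287
RR_MH = (871.2405 + 450.9576) / (526.9992 + 296.9287) = 1322.1981 / 823.9279 = 1.60475

1.60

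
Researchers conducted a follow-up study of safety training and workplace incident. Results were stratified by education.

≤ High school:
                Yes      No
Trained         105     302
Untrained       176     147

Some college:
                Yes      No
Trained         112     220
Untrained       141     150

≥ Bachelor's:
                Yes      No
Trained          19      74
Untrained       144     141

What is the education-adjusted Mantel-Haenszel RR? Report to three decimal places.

0.542

RR_MH = Σ(aᵢ·n₀ᵢ/nᵢ) / Σ(cᵢ·n₁ᵢ/nᵢ), with n₁ᵢ = aᵢ+bᵢ (exposed), n₀ᵢ = cᵢ+dᵢ (unexposed), nᵢ = n₁ᵢ+n₀ᵢ.
Stratum 1 (≤ High school): n₁ = 407, n₀ = 323, n = 730; a·n₀/n = 105·323/730 = 46.4589; c·n₁/n = 176·407/730 = 98.1260
Stratum 2 (Some college): n₁ = 332, n₀ = 291, n = 623; a·n₀/n = 112·291/623 = 52.3146; c·n₁/n = 141·332/623 = 75.1396
Stratum 3 (≥ Bachelor's): n₁ = 93, n₀ = 285, n = 378; a·n₀/n = 19·285/378 = 14.3254; c·n₁/n = 144·93/378 = 35.4286
RR_MH = (46.4589 + 52.3146 + 14.3254) / (98.1260 + 75.1396 + 35.4286) = 113.0989 / 208.6942 = 0.54194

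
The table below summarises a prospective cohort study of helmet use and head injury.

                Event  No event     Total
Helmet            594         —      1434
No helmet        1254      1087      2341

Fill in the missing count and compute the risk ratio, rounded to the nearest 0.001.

0.773

The missing cell is in the exposed row: 1434 − 594 = 840.
So a = 594, b = 840, c = 1254, d = 1087.
RR = [a/(a+b)] / [c/(c+d)] = (594/1434) / (1254/2341) = 0.41423/0.53567 = 0.77329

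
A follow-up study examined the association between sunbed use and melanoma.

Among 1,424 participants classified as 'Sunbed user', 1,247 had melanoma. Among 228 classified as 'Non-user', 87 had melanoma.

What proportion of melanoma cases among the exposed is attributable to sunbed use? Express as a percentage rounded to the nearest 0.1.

56.4

From the description: a = 1247, b = 177, c = 87, d = 141.
Risk in exposed = 1247/1424 = 0.87570; risk in unexposed = 87/228 = 0.38158.
RR = 0.87570/0.38158 = 2.29494
AR% = (RR − 1)/RR × 100 = (2.29494 − 1)/2.29494 × 100 = 56.4259%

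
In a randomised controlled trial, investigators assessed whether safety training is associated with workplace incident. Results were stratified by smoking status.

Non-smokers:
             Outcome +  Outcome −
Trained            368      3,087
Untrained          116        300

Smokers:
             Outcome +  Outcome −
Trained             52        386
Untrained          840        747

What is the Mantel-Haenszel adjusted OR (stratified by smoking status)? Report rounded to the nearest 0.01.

0.19

OR_MH = Σ(aᵢdᵢ/nᵢ) / Σ(bᵢcᵢ/nᵢ), where nᵢ is the stratum total.
Stratum 1 (Non-smokers): n = 3871; a·d/n = 368·300/3871 = 28.5198; b·c/n = 3087·116/3871 = 92.5063
Stratum 2 (Smokers): n = 2025; a·d/n = 52·747/2025 = 19.1822; b·c/n = 386·840/2025 = 160.1185
OR_MH = (28.5198 + 19.1822) / (92.5063 + 160.1185) = 47.7020 / 252.6248 = 0.18883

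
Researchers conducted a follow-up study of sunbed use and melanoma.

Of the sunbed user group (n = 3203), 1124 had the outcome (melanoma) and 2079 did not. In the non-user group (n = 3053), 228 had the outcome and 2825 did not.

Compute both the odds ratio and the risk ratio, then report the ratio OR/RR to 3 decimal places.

From the description: a = 1124, b = 2079, c = 228, d = 2825.
OR = (1124·2825)/(2079·228) = 3175300/474012 = 6.69878
Risk in exposed = 1124/3203 = 0.35092; risk in unexposed = 228/3053 = 0.07468; RR = 4.69896
OR/RR = 6.69878 / 4.69896 = 1.42559
The outcome is not rare, so the OR lies further from 1 than the RR.

1.426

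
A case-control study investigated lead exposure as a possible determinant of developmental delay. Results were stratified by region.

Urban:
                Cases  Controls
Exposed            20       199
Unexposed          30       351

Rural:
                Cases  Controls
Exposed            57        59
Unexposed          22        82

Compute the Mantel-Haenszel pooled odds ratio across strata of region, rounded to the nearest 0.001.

2.079

OR_MH = Σ(aᵢdᵢ/nᵢ) / Σ(bᵢcᵢ/nᵢ), where nᵢ is the stratum total.
Stratum 1 (Urban): n = 600; a·d/n = 20·351/600 = 11.7000; b·c/n = 199·30/600 = 9.9500
Stratum 2 (Rural): n = 220; a·d/n = 57·82/220 = 21.2455; b·c/n = 59·22/220 = 5.9000
OR_MH = (11.7000 + 21.2455) / (9.9500 + 5.9000) = 32.9455 / 15.8500 = 2.07858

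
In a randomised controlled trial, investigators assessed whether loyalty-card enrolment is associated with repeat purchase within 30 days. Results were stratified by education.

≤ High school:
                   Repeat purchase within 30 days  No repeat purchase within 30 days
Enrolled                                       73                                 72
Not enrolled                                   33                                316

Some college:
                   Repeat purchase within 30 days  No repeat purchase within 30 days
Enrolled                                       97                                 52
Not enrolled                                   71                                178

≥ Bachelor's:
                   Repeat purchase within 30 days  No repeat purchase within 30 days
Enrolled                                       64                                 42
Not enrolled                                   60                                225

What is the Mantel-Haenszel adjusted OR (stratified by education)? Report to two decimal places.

6.18

OR_MH = Σ(aᵢdᵢ/nᵢ) / Σ(bᵢcᵢ/nᵢ), where nᵢ is the stratum total.
Stratum 1 (≤ High school): n = 494; a·d/n = 73·316/494 = 46.6964; b·c/n = 72·33/494 = 4.8097
Stratum 2 (Some college): n = 398; a·d/n = 97·178/398 = 43.3819; b·c/n = 52·71/398 = 9.2764
Stratum 3 (≥ Bachelor's): n = 391; a·d/n = 64·225/391 = 36.8286; b·c/n = 42·60/391 = 6.4450
OR_MH = (46.6964 + 43.3819 + 36.8286) / (4.8097 + 9.2764 + 6.4450) = 126.9069 / 20.5311 = 6.18120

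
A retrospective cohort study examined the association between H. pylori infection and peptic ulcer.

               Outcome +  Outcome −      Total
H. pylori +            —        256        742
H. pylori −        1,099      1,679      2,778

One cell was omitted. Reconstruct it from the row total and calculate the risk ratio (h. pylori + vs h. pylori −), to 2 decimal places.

1.66

The missing cell is in the exposed row: 742 − 256 = 486.
So a = 486, b = 256, c = 1099, d = 1679.
RR = [a/(a+b)] / [c/(c+d)] = (486/742) / (1099/2778) = 0.65499/0.39561 = 1.65564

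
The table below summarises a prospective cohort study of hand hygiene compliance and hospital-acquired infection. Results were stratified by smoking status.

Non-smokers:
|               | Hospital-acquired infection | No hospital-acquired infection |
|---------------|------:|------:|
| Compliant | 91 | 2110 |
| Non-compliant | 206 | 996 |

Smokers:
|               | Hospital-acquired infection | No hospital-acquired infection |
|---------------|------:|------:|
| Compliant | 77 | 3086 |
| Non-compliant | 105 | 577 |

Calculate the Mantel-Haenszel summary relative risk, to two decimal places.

RR_MH = Σ(aᵢ·n₀ᵢ/nᵢ) / Σ(cᵢ·n₁ᵢ/nᵢ), with n₁ᵢ = aᵢ+bᵢ (exposed), n₀ᵢ = cᵢ+dᵢ (unexposed), nᵢ = n₁ᵢ+n₀ᵢ.
Stratum 1 (Non-smokers): n₁ = 2201, n₀ = 1202, n = 3403; a·n₀/n = 91·1202/3403 = 32.1428; c·n₁/n = 206·2201/3403 = 133.2371
Stratum 2 (Smokers): n₁ = 3163, n₀ = 682, n = 3845; a·n₀/n = 77·682/3845 = 13.6577; c·n₁/n = 105·3163/3845 = 86.3758
RR_MH = (32.1428 + 13.6577) / (133.2371 + 86.3758) = 45.8006 / 219.6130 = 0.20855

0.21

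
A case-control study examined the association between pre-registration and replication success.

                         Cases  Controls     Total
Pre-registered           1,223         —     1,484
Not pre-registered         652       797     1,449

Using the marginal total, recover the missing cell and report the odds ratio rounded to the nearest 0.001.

The missing cell is in the exposed row: 1484 − 1223 = 261.
So a = 1223, b = 261, c = 652, d = 797.
OR = (a·d)/(b·c) = (1223 × 797) / (261 × 652) = 974731 / 170172 = 5.72792

5.728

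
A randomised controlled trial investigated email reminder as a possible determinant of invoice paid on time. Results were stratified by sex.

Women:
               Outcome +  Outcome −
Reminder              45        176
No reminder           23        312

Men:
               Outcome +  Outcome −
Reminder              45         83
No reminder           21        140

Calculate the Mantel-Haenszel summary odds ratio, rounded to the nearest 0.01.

3.53

OR_MH = Σ(aᵢdᵢ/nᵢ) / Σ(bᵢcᵢ/nᵢ), where nᵢ is the stratum total.
Stratum 1 (Women): n = 556; a·d/n = 45·312/556 = 25.2518; b·c/n = 176·23/556 = 7.2806
Stratum 2 (Men): n = 289; a·d/n = 45·140/289 = 21.7993; b·c/n = 83·21/289 = 6.0311
OR_MH = (25.2518 + 21.7993) / (7.2806 + 6.0311) = 47.0511 / 13.3117 = 3.53456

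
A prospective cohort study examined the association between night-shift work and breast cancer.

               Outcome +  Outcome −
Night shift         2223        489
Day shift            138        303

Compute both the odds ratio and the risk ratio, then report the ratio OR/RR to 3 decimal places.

3.811

Cells: a = 2223, b = 489, c = 138, d = 303.
OR = (2223·303)/(489·138) = 673569/67482 = 9.98146
Risk in exposed = 2223/2712 = 0.81969; risk in unexposed = 138/441 = 0.31293; RR = 2.61944
OR/RR = 9.98146 / 2.61944 = 3.81053
The outcome is not rare, so the OR lies further from 1 than the RR.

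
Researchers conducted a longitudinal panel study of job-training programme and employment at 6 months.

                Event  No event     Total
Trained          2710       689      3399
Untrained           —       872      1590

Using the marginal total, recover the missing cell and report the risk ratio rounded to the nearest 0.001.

1.766

The missing cell is in the unexposed row: 1590 − 872 = 718.
So a = 2710, b = 689, c = 718, d = 872.
RR = [a/(a+b)] / [c/(c+d)] = (2710/3399) / (718/1590) = 0.79729/0.45157 = 1.76559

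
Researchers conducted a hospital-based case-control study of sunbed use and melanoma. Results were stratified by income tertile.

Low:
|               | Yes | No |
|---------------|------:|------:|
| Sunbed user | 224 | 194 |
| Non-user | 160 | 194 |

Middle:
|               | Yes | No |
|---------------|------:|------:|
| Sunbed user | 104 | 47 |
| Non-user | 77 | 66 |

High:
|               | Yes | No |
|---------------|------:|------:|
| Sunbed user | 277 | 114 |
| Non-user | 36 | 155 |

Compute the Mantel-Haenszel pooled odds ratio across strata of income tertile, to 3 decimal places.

OR_MH = Σ(aᵢdᵢ/nᵢ) / Σ(bᵢcᵢ/nᵢ), where nᵢ is the stratum total.
Stratum 1 (Low): n = 772; a·d/n = 224·194/772 = 56.2902; b·c/n = 194·160/772 = 40.2073
Stratum 2 (Middle): n = 294; a·d/n = 104·66/294 = 23.3469; b·c/n = 47·77/294 = 12.3095
Stratum 3 (High): n = 582; a·d/n = 277·155/582 = 73.7715; b·c/n = 114·36/582 = 7.0515
OR_MH = (56.2902 + 23.3469 + 73.7715) / (40.2073 + 12.3095 + 7.0515) = 153.4086 / 59.5683 = 2.57534

2.575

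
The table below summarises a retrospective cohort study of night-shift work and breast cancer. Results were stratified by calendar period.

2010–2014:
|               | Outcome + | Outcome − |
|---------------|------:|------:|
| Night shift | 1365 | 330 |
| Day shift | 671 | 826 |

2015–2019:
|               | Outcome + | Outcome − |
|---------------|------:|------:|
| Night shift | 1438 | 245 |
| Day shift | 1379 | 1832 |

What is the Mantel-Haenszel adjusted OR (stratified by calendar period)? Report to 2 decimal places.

OR_MH = Σ(aᵢdᵢ/nᵢ) / Σ(bᵢcᵢ/nᵢ), where nᵢ is the stratum total.
Stratum 1 (2010–2014): n = 3192; a·d/n = 1365·826/3192 = 353.2237; b·c/n = 330·671/3192 = 69.3703
Stratum 2 (2015–2019): n = 4894; a·d/n = 1438·1832/4894 = 538.2951; b·c/n = 245·1379/4894 = 69.0345
OR_MH = (353.2237 + 538.2951) / (69.3703 + 69.0345) = 891.5187 / 138.4048 = 6.44138

6.44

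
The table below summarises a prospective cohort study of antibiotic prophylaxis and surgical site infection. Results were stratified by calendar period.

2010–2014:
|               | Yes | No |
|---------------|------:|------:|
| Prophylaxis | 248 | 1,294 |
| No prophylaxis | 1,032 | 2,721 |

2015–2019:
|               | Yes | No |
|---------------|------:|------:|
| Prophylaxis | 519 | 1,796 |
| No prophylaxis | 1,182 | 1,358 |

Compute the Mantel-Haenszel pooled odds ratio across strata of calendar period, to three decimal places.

OR_MH = Σ(aᵢdᵢ/nᵢ) / Σ(bᵢcᵢ/nᵢ), where nᵢ is the stratum total.
Stratum 1 (2010–2014): n = 5295; a·d/n = 248·2721/5295 = 127.4425; b·c/n = 1294·1032/5295 = 252.2017
Stratum 2 (2015–2019): n = 4855; a·d/n = 519·1358/4855 = 145.1703; b·c/n = 1796·1182/4855 = 437.2548
OR_MH = (127.4425 + 145.1703) / (252.2017 + 437.2548) = 272.6128 / 689.4565 = 0.39540

0.395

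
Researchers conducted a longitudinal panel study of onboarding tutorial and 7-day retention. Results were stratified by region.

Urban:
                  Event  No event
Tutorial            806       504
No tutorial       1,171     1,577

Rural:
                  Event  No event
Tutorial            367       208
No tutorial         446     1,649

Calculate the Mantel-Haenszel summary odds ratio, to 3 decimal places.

2.996

OR_MH = Σ(aᵢdᵢ/nᵢ) / Σ(bᵢcᵢ/nᵢ), where nᵢ is the stratum total.
Stratum 1 (Urban): n = 4058; a·d/n = 806·1577/4058 = 313.2238; b·c/n = 504·1171/4058 = 145.4372
Stratum 2 (Rural): n = 2670; a·d/n = 367·1649/2670 = 226.6603; b·c/n = 208·446/2670 = 34.7446
OR_MH = (313.2238 + 226.6603) / (145.4372 + 34.7446) = 539.8841 / 180.1817 = 2.99633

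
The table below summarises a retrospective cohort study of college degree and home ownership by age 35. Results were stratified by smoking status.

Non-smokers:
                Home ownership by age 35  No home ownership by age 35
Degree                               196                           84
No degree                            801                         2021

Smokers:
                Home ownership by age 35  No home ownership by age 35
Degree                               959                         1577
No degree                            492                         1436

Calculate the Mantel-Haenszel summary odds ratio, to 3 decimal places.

OR_MH = Σ(aᵢdᵢ/nᵢ) / Σ(bᵢcᵢ/nᵢ), where nᵢ is the stratum total.
Stratum 1 (Non-smokers): n = 3102; a·d/n = 196·2021/3102 = 127.6970; b·c/n = 84·801/3102 = 21.6905
Stratum 2 (Smokers): n = 4464; a·d/n = 959·1436/4464 = 308.4955; b·c/n = 1577·492/4464 = 173.8091
OR_MH = (127.6970 + 308.4955) / (21.6905 + 173.8091) = 436.1925 / 195.4997 = 2.23117

2.231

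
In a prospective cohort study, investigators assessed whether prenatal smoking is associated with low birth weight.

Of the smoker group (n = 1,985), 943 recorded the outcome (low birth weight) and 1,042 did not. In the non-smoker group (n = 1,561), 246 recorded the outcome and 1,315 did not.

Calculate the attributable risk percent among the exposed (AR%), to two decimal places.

From the description: a = 943, b = 1042, c = 246, d = 1315.
Risk in exposed = 943/1985 = 0.47506; risk in unexposed = 246/1561 = 0.15759.
RR = 0.47506/0.15759 = 3.01453
AR% = (RR − 1)/RR × 100 = (3.01453 − 1)/3.01453 × 100 = 66.8273%

66.83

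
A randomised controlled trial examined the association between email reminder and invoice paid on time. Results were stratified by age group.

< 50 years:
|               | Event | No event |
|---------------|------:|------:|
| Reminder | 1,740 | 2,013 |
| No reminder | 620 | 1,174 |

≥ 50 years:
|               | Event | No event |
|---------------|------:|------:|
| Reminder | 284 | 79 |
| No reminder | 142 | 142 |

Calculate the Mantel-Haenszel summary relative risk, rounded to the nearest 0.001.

RR_MH = Σ(aᵢ·n₀ᵢ/nᵢ) / Σ(cᵢ·n₁ᵢ/nᵢ), with n₁ᵢ = aᵢ+bᵢ (exposed), n₀ᵢ = cᵢ+dᵢ (unexposed), nᵢ = n₁ᵢ+n₀ᵢ.
Stratum 1 (< 50 years): n₁ = 3753, n₀ = 1794, n = 5547; a·n₀/n = 1740·1794/5547 = 562.7474; c·n₁/n = 620·3753/5547 = 419.4808
Stratum 2 (≥ 50 years): n₁ = 363, n₀ = 284, n = 647; a·n₀/n = 284·284/647 = 124.6615; c·n₁/n = 142·363/647 = 79.6692
RR_MH = (562.7474 + 124.6615) / (419.4808 + 79.6692) = 687.4089 / 499.1500 = 1.37716

1.377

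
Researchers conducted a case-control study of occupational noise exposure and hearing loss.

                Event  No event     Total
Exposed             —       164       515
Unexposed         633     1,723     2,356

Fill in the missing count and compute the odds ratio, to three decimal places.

5.826

The missing cell is in the exposed row: 515 − 164 = 351.
So a = 351, b = 164, c = 633, d = 1723.
OR = (a·d)/(b·c) = (351 × 1723) / (164 × 633) = 604773 / 103812 = 5.82566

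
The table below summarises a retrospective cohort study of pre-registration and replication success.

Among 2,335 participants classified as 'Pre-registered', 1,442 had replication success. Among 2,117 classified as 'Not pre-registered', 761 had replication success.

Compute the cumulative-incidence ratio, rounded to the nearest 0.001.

From the description: a = 1442, b = 893, c = 761, d = 1356.
Risk in exposed = 1442/2335 = 0.61756; risk in unexposed = 761/2117 = 0.35947.
RR = 0.61756 / 0.35947 = 1.71797
The risk among the exposed is 1.72 times that among the unexposed.

1.718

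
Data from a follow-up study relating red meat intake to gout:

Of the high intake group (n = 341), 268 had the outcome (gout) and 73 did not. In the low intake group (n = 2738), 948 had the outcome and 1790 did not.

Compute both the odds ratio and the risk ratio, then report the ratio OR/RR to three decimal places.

From the description: a = 268, b = 73, c = 948, d = 1790.
OR = (268·1790)/(73·948) = 479720/69204 = 6.93197
Risk in exposed = 268/341 = 0.78592; risk in unexposed = 948/2738 = 0.34624; RR = 2.26989
OR/RR = 6.93197 / 2.26989 = 3.05387
The outcome is not rare, so the OR lies further from 1 than the RR.

3.054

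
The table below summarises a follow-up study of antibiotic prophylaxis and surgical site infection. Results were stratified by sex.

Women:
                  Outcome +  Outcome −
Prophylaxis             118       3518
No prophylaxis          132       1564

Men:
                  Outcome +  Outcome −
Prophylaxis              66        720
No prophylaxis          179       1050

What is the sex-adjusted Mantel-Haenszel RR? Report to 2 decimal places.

RR_MH = Σ(aᵢ·n₀ᵢ/nᵢ) / Σ(cᵢ·n₁ᵢ/nᵢ), with n₁ᵢ = aᵢ+bᵢ (exposed), n₀ᵢ = cᵢ+dᵢ (unexposed), nᵢ = n₁ᵢ+n₀ᵢ.
Stratum 1 (Women): n₁ = 3636, n₀ = 1696, n = 5332; a·n₀/n = 118·1696/5332 = 37.5334; c·n₁/n = 132·3636/5332 = 90.0135
Stratum 2 (Men): n₁ = 786, n₀ = 1229, n = 2015; a·n₀/n = 66·1229/2015 = 40.2551; c·n₁/n = 179·786/2015 = 69.8233
RR_MH = (37.5334 + 40.2551) / (90.0135 + 69.8233) = 77.7885 / 159.8368 = 0.48667

0.49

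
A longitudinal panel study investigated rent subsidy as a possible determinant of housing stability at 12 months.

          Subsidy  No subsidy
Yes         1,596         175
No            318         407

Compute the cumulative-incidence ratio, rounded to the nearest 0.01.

2.77

Reading the table with exposure as columns: a = 1596 (Subsidy, case), b = 318 (Subsidy, non-case), c = 175 (No subsidy, case), d = 407.
Risk in exposed = 1596/1914 = 0.83386; risk in unexposed = 175/582 = 0.30069.
RR = 0.83386 / 0.30069 = 2.77317
The risk among the exposed is 2.77 times that among the unexposed.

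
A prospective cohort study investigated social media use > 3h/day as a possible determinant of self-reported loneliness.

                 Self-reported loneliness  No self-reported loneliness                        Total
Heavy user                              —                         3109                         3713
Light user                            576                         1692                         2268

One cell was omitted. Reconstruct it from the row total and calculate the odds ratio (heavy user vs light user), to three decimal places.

0.571

The missing cell is in the exposed row: 3713 − 3109 = 604.
So a = 604, b = 3109, c = 576, d = 1692.
OR = (a·d)/(b·c) = (604 × 1692) / (3109 × 576) = 1021968 / 1790784 = 0.57068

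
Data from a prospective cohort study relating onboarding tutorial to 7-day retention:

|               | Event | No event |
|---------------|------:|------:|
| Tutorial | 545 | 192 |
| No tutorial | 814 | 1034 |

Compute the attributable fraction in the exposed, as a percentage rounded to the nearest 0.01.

40.43

Cells: a = 545, b = 192, c = 814, d = 1034.
Risk in exposed = 545/737 = 0.73948; risk in unexposed = 814/1848 = 0.44048.
RR = 0.73948/0.44048 = 1.67883
AR% = (RR − 1)/RR × 100 = (1.67883 − 1)/1.67883 × 100 = 40.4347%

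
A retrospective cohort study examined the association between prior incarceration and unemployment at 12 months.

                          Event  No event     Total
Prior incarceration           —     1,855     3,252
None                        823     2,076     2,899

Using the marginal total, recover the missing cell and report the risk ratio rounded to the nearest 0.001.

The missing cell is in the exposed row: 3252 − 1855 = 1397.
So a = 1397, b = 1855, c = 823, d = 2076.
RR = [a/(a+b)] / [c/(c+d)] = (1397/3252) / (823/2899) = 0.42958/0.28389 = 1.51319

1.513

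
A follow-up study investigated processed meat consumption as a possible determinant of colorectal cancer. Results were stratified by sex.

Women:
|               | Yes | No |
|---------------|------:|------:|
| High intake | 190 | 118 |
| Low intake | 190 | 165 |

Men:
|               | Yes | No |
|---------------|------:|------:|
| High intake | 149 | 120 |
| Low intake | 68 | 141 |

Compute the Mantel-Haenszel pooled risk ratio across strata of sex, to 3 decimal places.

1.319

RR_MH = Σ(aᵢ·n₀ᵢ/nᵢ) / Σ(cᵢ·n₁ᵢ/nᵢ), with n₁ᵢ = aᵢ+bᵢ (exposed), n₀ᵢ = cᵢ+dᵢ (unexposed), nᵢ = n₁ᵢ+n₀ᵢ.
Stratum 1 (Women): n₁ = 308, n₀ = 355, n = 663; a·n₀/n = 190·355/663 = 101.7345; c·n₁/n = 190·308/663 = 88.2655
Stratum 2 (Men): n₁ = 269, n₀ = 209, n = 478; a·n₀/n = 149·209/478 = 65.1485; c·n₁/n = 68·269/478 = 38.2678
RR_MH = (101.7345 + 65.1485) / (88.2655 + 38.2678) = 166.8831 / 126.5332 = 1.31889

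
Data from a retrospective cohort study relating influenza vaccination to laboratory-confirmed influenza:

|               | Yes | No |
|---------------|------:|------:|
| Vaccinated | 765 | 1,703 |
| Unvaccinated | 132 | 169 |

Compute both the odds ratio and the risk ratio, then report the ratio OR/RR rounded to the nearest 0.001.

0.814

Cells: a = 765, b = 1703, c = 132, d = 169.
OR = (765·169)/(1703·132) = 129285/224796 = 0.57512
Risk in exposed = 765/2468 = 0.30997; risk in unexposed = 132/301 = 0.43854; RR = 0.70682
OR/RR = 0.57512 / 0.70682 = 0.81367
The outcome is not rare, so the OR lies further from 1 than the RR.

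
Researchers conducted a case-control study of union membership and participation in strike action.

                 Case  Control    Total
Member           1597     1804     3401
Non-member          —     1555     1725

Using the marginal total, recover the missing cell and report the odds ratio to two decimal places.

8.10

The missing cell is in the unexposed row: 1725 − 1555 = 170.
So a = 1597, b = 1804, c = 170, d = 1555.
OR = (a·d)/(b·c) = (1597 × 1555) / (1804 × 170) = 2483335 / 306680 = 8.09748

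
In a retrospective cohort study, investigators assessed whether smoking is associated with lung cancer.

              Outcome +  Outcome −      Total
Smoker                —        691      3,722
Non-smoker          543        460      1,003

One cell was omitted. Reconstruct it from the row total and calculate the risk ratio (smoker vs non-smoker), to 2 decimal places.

The missing cell is in the exposed row: 3722 − 691 = 3031.
So a = 3031, b = 691, c = 543, d = 460.
RR = [a/(a+b)] / [c/(c+d)] = (3031/3722) / (543/1003) = 0.81435/0.54138 = 1.50422

1.50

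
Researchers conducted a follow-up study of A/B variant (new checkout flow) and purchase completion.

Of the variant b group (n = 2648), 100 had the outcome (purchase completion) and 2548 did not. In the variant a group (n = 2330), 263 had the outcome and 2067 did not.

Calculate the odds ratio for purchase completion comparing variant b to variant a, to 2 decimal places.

0.31

From the description: a = 100, b = 2548, c = 263, d = 2067.
OR = (a·d)/(b·c) = (100 × 2067) / (2548 × 263) = 206700 / 670124 = 0.30845
Exposure is associated with lower odds of purchase completion (OR = 0.31 < 1).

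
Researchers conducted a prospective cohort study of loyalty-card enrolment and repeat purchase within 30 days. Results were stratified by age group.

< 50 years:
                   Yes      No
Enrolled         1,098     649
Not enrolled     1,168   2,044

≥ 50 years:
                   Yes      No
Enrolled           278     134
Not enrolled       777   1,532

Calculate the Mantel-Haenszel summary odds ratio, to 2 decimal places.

3.19

OR_MH = Σ(aᵢdᵢ/nᵢ) / Σ(bᵢcᵢ/nᵢ), where nᵢ is the stratum total.
Stratum 1 (< 50 years): n = 4959; a·d/n = 1098·2044/4959 = 452.5735; b·c/n = 649·1168/4959 = 152.8599
Stratum 2 (≥ 50 years): n = 2721; a·d/n = 278·1532/2721 = 156.5219; b·c/n = 134·777/2721 = 38.2646
OR_MH = (452.5735 + 156.5219) / (152.8599 + 38.2646) = 609.0954 / 191.1245 = 3.18690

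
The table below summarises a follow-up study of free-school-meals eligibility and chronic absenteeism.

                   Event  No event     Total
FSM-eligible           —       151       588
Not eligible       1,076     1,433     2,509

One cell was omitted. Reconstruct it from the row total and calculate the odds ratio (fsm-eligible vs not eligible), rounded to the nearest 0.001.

3.854

The missing cell is in the exposed row: 588 − 151 = 437.
So a = 437, b = 151, c = 1076, d = 1433.
OR = (a·d)/(b·c) = (437 × 1433) / (151 × 1076) = 626221 / 162476 = 3.85424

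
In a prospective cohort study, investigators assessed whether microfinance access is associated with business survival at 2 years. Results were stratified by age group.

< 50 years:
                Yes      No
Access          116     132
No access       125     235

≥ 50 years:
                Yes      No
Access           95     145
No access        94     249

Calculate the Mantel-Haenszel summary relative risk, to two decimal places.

RR_MH = Σ(aᵢ·n₀ᵢ/nᵢ) / Σ(cᵢ·n₁ᵢ/nᵢ), with n₁ᵢ = aᵢ+bᵢ (exposed), n₀ᵢ = cᵢ+dᵢ (unexposed), nᵢ = n₁ᵢ+n₀ᵢ.
Stratum 1 (< 50 years): n₁ = 248, n₀ = 360, n = 608; a·n₀/n = 116·360/608 = 68.6842; c·n₁/n = 125·248/608 = 50.9868
Stratum 2 (≥ 50 years): n₁ = 240, n₀ = 343, n = 583; a·n₀/n = 95·343/583 = 55.8919; c·n₁/n = 94·240/583 = 38.6964
RR_MH = (68.6842 + 55.8919) / (50.9868 + 38.6964) = 124.5761 / 89.6832 = 1.38907

1.39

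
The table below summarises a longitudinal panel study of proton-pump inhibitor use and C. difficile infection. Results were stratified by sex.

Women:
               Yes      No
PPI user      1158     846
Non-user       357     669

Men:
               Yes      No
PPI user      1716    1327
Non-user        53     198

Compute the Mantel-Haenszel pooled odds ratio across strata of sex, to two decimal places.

2.96

OR_MH = Σ(aᵢdᵢ/nᵢ) / Σ(bᵢcᵢ/nᵢ), where nᵢ is the stratum total.
Stratum 1 (Women): n = 3030; a·d/n = 1158·669/3030 = 255.6772; b·c/n = 846·357/3030 = 99.6772
Stratum 2 (Men): n = 3294; a·d/n = 1716·198/3294 = 103.1475; b·c/n = 1327·53/3294 = 21.3512
OR_MH = (255.6772 + 103.1475) / (99.6772 + 21.3512) = 358.8248 / 121.0285 = 2.96480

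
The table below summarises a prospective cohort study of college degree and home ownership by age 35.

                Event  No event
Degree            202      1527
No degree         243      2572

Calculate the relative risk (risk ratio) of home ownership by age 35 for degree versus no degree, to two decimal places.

Cells: a = 202, b = 1527, c = 243, d = 2572.
Risk in exposed = 202/1729 = 0.11683; risk in unexposed = 243/2815 = 0.08632.
RR = 0.11683 / 0.08632 = 1.35341
The risk among the exposed is 1.35 times that among the unexposed.

1.35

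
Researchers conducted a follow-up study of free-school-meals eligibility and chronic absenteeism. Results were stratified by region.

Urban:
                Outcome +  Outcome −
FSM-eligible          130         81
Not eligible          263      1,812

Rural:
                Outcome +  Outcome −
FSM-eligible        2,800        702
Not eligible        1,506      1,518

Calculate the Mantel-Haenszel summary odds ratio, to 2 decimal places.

OR_MH = Σ(aᵢdᵢ/nᵢ) / Σ(bᵢcᵢ/nᵢ), where nᵢ is the stratum total.
Stratum 1 (Urban): n = 2286; a·d/n = 130·1812/2286 = 103.0446; b·c/n = 81·263/2286 = 9.3189
Stratum 2 (Rural): n = 6526; a·d/n = 2800·1518/6526 = 651.3025; b·c/n = 702·1506/6526 = 162.0000
OR_MH = (103.0446 + 651.3025) / (9.3189 + 162.0000) = 754.3471 / 171.3189 = 4.40318

4.40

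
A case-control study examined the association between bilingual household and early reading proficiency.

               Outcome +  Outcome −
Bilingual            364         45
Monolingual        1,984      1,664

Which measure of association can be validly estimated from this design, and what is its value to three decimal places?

6.784

Cells: a = 364, b = 45, c = 1984, d = 1664.
This is a case-control study: participants were sampled on outcome status, so risks in the source population cannot be estimated directly — relative risk is not valid here. The odds ratio is the appropriate measure.
OR = (a·d)/(b·c) = (364 × 1664) / (45 × 1984) = 605696 / 89280 = 6.78423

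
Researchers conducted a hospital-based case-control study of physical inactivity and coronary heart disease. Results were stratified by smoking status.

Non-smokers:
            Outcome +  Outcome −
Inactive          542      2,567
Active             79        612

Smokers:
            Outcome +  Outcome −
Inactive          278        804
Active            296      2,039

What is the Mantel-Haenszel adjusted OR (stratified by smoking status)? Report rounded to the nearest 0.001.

OR_MH = Σ(aᵢdᵢ/nᵢ) / Σ(bᵢcᵢ/nᵢ), where nᵢ is the stratum total.
Stratum 1 (Non-smokers): n = 3800; a·d/n = 542·612/3800 = 87.2905; b·c/n = 2567·79/3800 = 53.3666
Stratum 2 (Smokers): n = 3417; a·d/n = 278·2039/3417 = 165.8888; b·c/n = 804·296/3417 = 69.6471
OR_MH = (87.2905 + 165.8888) / (53.3666 + 69.6471) = 253.1793 / 123.0136 = 2.05814

2.058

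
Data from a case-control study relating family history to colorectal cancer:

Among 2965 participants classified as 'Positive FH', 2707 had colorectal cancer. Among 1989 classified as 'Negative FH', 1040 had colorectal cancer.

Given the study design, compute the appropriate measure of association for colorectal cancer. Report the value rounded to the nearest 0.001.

9.574

From the description: a = 2707, b = 258, c = 1040, d = 949.
This is a case-control study: participants were sampled on outcome status, so risks in the source population cannot be estimated directly — relative risk is not valid here. The odds ratio is the appropriate measure.
OR = (a·d)/(b·c) = (2707 × 949) / (258 × 1040) = 2568943 / 268320 = 9.57418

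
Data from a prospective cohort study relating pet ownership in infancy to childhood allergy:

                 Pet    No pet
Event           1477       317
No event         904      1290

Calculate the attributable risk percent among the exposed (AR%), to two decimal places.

Reading the table with exposure as columns: a = 1477 (Pet, case), b = 904 (Pet, non-case), c = 317 (No pet, case), d = 1290.
Risk in exposed = 1477/2381 = 0.62033; risk in unexposed = 317/1607 = 0.19726.
RR = 0.62033/0.19726 = 3.14469
AR% = (RR − 1)/RR × 100 = (3.14469 − 1)/3.14469 × 100 = 68.2004%

68.20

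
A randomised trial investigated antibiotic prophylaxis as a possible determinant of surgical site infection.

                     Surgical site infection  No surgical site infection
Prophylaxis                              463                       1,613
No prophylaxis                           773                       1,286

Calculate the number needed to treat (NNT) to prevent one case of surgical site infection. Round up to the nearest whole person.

Risk in treated group = 463/2076 = 0.22303; risk in control = 773/2059 = 0.37542.
Absolute risk reduction = 0.37542 − 0.22303 = 0.15240
NNT = 1 / ARR = 1 / 0.15240 = 6.562 → round up → 7

7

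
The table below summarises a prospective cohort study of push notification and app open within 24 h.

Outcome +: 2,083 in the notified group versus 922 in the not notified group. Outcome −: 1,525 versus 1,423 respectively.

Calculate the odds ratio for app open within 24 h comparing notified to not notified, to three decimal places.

From the description: a = 2083, b = 1525, c = 922, d = 1423.
OR = (a·d)/(b·c) = (2083 × 1423) / (1525 × 922) = 2964109 / 1406050 = 2.10811
The odds of app open within 24 h are about 2.11 times as high in the notified group.

2.108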